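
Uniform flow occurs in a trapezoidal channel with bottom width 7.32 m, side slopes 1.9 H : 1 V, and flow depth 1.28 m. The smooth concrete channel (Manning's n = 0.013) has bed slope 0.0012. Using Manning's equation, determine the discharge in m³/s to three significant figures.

32.7 m³/s

A = (b + z·y)·y = (7.32 + 1.9×1.28)×1.28 = 12.48 m²
P = b + 2y√(1+z²) = 7.32 + 2×1.28×√(1+1.9²) = 12.82 m
R = A/P = 12.48/12.82 = 0.9739 m
Q = (1/n)·A·R^(2/3)·S^(1/2) = (1/0.013) × 12.48 × 0.9739^(2/3) × 0.0012^(1/2) = 32.68 m³/s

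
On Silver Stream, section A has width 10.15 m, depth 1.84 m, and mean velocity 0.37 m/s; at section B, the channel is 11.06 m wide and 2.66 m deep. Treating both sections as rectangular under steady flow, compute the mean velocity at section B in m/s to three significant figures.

Q = A₁V₁ = (10.15×1.84) × 0.37 = 6.910 m³/s
A₂ = 11.06 × 2.66 = 29.42 m²
V₂ = Q/A₂ = 6.910/29.42 = 0.2349 m/s

0.235 m/s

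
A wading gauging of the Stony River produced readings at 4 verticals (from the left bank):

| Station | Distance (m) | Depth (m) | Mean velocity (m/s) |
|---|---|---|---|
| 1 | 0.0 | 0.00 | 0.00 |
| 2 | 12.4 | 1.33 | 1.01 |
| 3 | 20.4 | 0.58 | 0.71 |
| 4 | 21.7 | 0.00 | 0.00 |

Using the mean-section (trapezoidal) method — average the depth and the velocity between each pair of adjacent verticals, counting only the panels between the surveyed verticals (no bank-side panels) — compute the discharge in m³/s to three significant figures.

Panel 1-2: Δb = 12.4 m, d̄ = (0.00+1.33)/2 = 0.665, v̄ = (0.00+1.01)/2 = 0.505 → q = 12.4×0.665×0.505 = 4.164 m³/s
Panel 2-3: Δb = 8 m, d̄ = (1.33+0.58)/2 = 0.955, v̄ = (1.01+0.71)/2 = 0.86 → q = 8×0.955×0.86 = 6.570 m³/s
Panel 3-4: Δb = 1.3 m, d̄ = (0.58+0.00)/2 = 0.29, v̄ = (0.71+0.00)/2 = 0.355 → q = 1.3×0.29×0.355 = 0.1338 m³/s
Q = Σ q = 10.87 m³/s

10.9 m³/s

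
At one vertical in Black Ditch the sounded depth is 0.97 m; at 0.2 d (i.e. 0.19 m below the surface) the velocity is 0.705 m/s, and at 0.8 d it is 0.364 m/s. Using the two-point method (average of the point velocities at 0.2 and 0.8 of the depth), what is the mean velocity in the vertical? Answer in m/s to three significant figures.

0.535 m/s

v̄ = (0.705 + 0.364) / 2 = 0.5345 m/s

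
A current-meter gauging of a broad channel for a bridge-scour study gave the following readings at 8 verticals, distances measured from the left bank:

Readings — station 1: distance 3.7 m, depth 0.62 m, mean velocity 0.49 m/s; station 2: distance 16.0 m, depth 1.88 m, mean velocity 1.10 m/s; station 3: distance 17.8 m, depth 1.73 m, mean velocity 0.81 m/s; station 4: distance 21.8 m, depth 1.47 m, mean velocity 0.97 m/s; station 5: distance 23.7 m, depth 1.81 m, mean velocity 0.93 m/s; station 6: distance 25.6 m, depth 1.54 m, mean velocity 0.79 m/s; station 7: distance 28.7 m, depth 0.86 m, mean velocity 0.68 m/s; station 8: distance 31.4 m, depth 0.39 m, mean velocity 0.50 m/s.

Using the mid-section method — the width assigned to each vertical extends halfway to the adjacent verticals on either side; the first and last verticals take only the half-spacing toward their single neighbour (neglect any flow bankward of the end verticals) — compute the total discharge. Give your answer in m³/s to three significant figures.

w_1 = (16.0 − 3.7)/2 = 6.15 m; q_1 = 0.49 × 0.62 × 6.15 = 1.868 m³/s
w_2 = (17.8 − 3.7)/2 = 7.05 m; q_2 = 1.10 × 1.88 × 7.05 = 14.58 m³/s
w_3 = (21.8 − 16.0)/2 = 2.9 m; q_3 = 0.81 × 1.73 × 2.9 = 4.064 m³/s
w_4 = (23.7 − 17.8)/2 = 2.95 m; q_4 = 0.97 × 1.47 × 2.95 = 4.206 m³/s
w_5 = (25.6 − 21.8)/2 = 1.9 m; q_5 = 0.93 × 1.81 × 1.9 = 3.198 m³/s
w_6 = (28.7 − 23.7)/2 = 2.5 m; q_6 = 0.79 × 1.54 × 2.5 = 3.042 m³/s
w_7 = (31.4 − 25.6)/2 = 2.9 m; q_7 = 0.68 × 0.86 × 2.9 = 1.696 m³/s
w_8 = (31.4 − 28.7)/2 = 1.35 m; q_8 = 0.50 × 0.39 × 1.35 = 0.2633 m³/s
Q = Σ qᵢ = 32.92 m³/s

32.9 m³/s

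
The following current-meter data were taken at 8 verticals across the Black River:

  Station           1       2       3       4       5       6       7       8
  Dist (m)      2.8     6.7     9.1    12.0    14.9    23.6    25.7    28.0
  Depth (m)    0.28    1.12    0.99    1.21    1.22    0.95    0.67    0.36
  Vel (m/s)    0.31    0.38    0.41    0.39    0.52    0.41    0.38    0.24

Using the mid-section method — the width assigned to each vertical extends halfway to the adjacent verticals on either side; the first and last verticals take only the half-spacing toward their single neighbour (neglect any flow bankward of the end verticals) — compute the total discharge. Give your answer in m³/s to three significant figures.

10.4 m³/s

w_1 = (6.7 − 2.8)/2 = 1.95 m; q_1 = 0.31 × 0.28 × 1.95 = 0.1693 m³/s
w_2 = (9.1 − 2.8)/2 = 3.15 m; q_2 = 0.38 × 1.12 × 3.15 = 1.341 m³/s
w_3 = (12.0 − 6.7)/2 = 2.65 m; q_3 = 0.41 × 0.99 × 2.65 = 1.076 m³/s
w_4 = (14.9 − 9.1)/2 = 2.9 m; q_4 = 0.39 × 1.21 × 2.9 = 1.369 m³/s
w_5 = (23.6 − 12.0)/2 = 5.8 m; q_5 = 0.52 × 1.22 × 5.8 = 3.680 m³/s
w_6 = (25.7 − 14.9)/2 = 5.4 m; q_6 = 0.41 × 0.95 × 5.4 = 2.103 m³/s
w_7 = (28.0 − 23.6)/2 = 2.2 m; q_7 = 0.38 × 0.67 × 2.2 = 0.5601 m³/s
w_8 = (28.0 − 25.7)/2 = 1.15 m; q_8 = 0.24 × 0.36 × 1.15 = 0.09936 m³/s
Q = Σ qᵢ = 10.40 m³/s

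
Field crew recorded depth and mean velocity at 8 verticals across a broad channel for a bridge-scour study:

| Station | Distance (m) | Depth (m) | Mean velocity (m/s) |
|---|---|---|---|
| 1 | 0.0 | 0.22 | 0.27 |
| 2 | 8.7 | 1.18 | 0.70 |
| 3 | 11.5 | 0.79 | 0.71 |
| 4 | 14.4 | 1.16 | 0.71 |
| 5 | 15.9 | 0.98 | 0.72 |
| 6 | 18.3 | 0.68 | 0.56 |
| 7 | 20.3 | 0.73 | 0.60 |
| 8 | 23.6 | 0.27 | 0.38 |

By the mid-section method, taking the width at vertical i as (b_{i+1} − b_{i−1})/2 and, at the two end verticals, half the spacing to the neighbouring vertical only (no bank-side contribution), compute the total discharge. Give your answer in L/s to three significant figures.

w_1 = (8.7 − 0.0)/2 = 4.35 m; q_1 = 0.27 × 0.22 × 4.35 = 0.2584 m³/s
w_2 = (11.5 − 0.0)/2 = 5.75 m; q_2 = 0.70 × 1.18 × 5.75 = 4.750 m³/s
w_3 = (14.4 − 8.7)/2 = 2.85 m; q_3 = 0.71 × 0.79 × 2.85 = 1.599 m³/s
w_4 = (15.9 − 11.5)/2 = 2.2 m; q_4 = 0.71 × 1.16 × 2.2 = 1.812 m³/s
w_5 = (18.3 − 14.4)/2 = 1.95 m; q_5 = 0.72 × 0.98 × 1.95 = 1.376 m³/s
w_6 = (20.3 − 15.9)/2 = 2.2 m; q_6 = 0.56 × 0.68 × 2.2 = 0.8378 m³/s
w_7 = (23.6 − 18.3)/2 = 2.65 m; q_7 = 0.60 × 0.73 × 2.65 = 1.161 m³/s
w_8 = (23.6 − 20.3)/2 = 1.65 m; q_8 = 0.38 × 0.27 × 1.65 = 0.1693 m³/s
Q = Σ qᵢ = 11.96 m³/s
= 11.96 × 1000 = 11960 L/s

12000 L/s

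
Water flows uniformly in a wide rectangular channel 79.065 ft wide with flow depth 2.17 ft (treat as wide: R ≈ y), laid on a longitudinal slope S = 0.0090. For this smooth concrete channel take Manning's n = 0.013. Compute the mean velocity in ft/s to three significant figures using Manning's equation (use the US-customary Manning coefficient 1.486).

18.2 ft/s

A = b·y = 79.065 × 2.17 = 171.6 ft²
Wide channel: R ≈ y = 2.17 ft
Q = (1.486/n)·A·R^(2/3)·S^(1/2) = (1.486/0.013) × 171.6 × 2.170^(2/3) × 0.0090^(1/2) = 3119 ft³/s
V = Q/A = 3119/171.6 = 18.18 ft/s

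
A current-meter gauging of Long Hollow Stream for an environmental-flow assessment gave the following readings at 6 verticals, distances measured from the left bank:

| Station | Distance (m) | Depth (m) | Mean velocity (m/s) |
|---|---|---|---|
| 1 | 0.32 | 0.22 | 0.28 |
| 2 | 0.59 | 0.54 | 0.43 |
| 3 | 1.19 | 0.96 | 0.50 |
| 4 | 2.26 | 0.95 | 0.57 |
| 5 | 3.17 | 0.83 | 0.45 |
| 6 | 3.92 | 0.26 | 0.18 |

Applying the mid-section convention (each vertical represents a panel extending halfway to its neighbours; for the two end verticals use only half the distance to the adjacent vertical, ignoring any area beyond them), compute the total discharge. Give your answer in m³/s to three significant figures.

1.37 m³/s

w_1 = (0.59 − 0.32)/2 = 0.135 m; q_1 = 0.28 × 0.22 × 0.135 = 0.008316 m³/s
w_2 = (1.19 − 0.32)/2 = 0.435 m; q_2 = 0.43 × 0.54 × 0.435 = 0.1010 m³/s
w_3 = (2.26 − 0.59)/2 = 0.835 m; q_3 = 0.50 × 0.96 × 0.835 = 0.4008 m³/s
w_4 = (3.17 − 1.19)/2 = 0.99 m; q_4 = 0.57 × 0.95 × 0.99 = 0.5361 m³/s
w_5 = (3.92 − 2.26)/2 = 0.83 m; q_5 = 0.45 × 0.83 × 0.83 = 0.3100 m³/s
w_6 = (3.92 − 3.17)/2 = 0.375 m; q_6 = 0.18 × 0.26 × 0.375 = 0.01755 m³/s
Q = Σ qᵢ = 1.374 m³/s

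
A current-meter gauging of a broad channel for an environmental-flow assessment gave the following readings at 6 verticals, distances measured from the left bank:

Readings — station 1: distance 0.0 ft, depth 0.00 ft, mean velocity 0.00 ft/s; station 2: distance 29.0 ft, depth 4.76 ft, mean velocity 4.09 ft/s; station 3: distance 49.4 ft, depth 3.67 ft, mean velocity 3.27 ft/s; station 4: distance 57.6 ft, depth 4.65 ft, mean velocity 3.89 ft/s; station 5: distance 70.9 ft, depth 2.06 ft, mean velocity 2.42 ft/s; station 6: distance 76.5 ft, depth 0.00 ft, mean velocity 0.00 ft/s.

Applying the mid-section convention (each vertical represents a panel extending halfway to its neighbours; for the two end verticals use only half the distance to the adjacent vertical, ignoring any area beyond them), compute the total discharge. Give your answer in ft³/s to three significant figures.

w_2 = (49.4 − 0.0)/2 = 24.7 ft; q_2 = 4.09 × 4.76 × 24.7 = 480.9 ft³/s
w_3 = (57.6 − 29.0)/2 = 14.3 ft; q_3 = 3.27 × 3.67 × 14.3 = 171.6 ft³/s
w_4 = (70.9 − 49.4)/2 = 10.75 ft; q_4 = 3.89 × 4.65 × 10.75 = 194.5 ft³/s
w_5 = (76.5 − 57.6)/2 = 9.45 ft; q_5 = 2.42 × 2.06 × 9.45 = 47.11 ft³/s
Stations 1, 6 contribute zero (depth or velocity is 0).
Q = Σ qᵢ = 894.0 ft³/s

894 ft³/s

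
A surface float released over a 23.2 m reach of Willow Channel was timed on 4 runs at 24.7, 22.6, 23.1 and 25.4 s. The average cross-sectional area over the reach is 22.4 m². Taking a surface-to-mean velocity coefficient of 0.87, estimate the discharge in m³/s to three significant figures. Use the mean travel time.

18.9 m³/s

t̄ = (24.7 + 22.6 + 23.1 + 25.4) / 4 = 23.95 s
v_surface = L / t̄ = 23.2 / 23.95 = 0.9687 m/s
v_mean = 0.87 × 0.9687 = 0.8428 m/s
Q = A × v_mean = 22.4 × 0.8428 = 18.88 m³/s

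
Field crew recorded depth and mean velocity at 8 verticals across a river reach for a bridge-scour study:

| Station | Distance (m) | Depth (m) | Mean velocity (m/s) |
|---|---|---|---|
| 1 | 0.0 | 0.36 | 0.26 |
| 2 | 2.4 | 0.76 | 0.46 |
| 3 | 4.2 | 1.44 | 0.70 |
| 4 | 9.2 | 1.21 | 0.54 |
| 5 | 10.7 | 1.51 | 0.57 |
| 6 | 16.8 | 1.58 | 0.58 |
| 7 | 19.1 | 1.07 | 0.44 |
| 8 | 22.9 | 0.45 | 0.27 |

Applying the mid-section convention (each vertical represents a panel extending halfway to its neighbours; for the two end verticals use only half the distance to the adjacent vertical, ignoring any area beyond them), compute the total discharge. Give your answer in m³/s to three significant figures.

15.2 m³/s

w_1 = (2.4 − 0.0)/2 = 1.2 m; q_1 = 0.26 × 0.36 × 1.2 = 0.1123 m³/s
w_2 = (4.2 − 0.0)/2 = 2.1 m; q_2 = 0.46 × 0.76 × 2.1 = 0.7342 m³/s
w_3 = (9.2 − 2.4)/2 = 3.4 m; q_3 = 0.70 × 1.44 × 3.4 = 3.427 m³/s
w_4 = (10.7 − 4.2)/2 = 3.25 m; q_4 = 0.54 × 1.21 × 3.25 = 2.124 m³/s
w_5 = (16.8 − 9.2)/2 = 3.8 m; q_5 = 0.57 × 1.51 × 3.8 = 3.271 m³/s
w_6 = (19.1 − 10.7)/2 = 4.2 m; q_6 = 0.58 × 1.58 × 4.2 = 3.849 m³/s
w_7 = (22.9 − 16.8)/2 = 3.05 m; q_7 = 0.44 × 1.07 × 3.05 = 1.436 m³/s
w_8 = (22.9 − 19.1)/2 = 1.9 m; q_8 = 0.27 × 0.45 × 1.9 = 0.2309 m³/s
Q = Σ qᵢ = 15.18 m³/s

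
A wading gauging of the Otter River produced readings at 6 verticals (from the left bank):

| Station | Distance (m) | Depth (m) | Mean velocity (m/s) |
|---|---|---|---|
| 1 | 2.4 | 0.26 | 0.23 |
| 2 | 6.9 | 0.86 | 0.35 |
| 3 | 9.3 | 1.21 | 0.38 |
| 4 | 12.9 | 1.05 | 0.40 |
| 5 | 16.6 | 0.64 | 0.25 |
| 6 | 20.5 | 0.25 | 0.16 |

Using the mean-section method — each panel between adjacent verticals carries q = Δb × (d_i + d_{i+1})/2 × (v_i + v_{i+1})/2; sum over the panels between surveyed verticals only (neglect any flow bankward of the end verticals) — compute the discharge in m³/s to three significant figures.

4.60 m³/s

Panel 1-2: Δb = 4.5 m, d̄ = (0.26+0.86)/2 = 0.56, v̄ = (0.23+0.35)/2 = 0.29 → q = 4.5×0.56×0.29 = 0.7308 m³/s
Panel 2-3: Δb = 2.4 m, d̄ = (0.86+1.21)/2 = 1.035, v̄ = (0.35+0.38)/2 = 0.365 → q = 2.4×1.035×0.365 = 0.9067 m³/s
Panel 3-4: Δb = 3.6 m, d̄ = (1.21+1.05)/2 = 1.13, v̄ = (0.38+0.40)/2 = 0.39 → q = 3.6×1.13×0.39 = 1.587 m³/s
Panel 4-5: Δb = 3.7 m, d̄ = (1.05+0.64)/2 = 0.845, v̄ = (0.40+0.25)/2 = 0.325 → q = 3.7×0.845×0.325 = 1.016 m³/s
Panel 5-6: Δb = 3.9 m, d̄ = (0.64+0.25)/2 = 0.445, v̄ = (0.25+0.16)/2 = 0.205 → q = 3.9×0.445×0.205 = 0.3558 m³/s
Q = Σ q = 4.596 m³/s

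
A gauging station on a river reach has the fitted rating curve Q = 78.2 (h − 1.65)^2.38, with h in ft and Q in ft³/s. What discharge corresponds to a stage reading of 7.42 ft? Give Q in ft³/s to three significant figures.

5070 ft³/s

Q = 78.2 × (7.42 − 1.65)^2.38 = 78.2 × 5.77^2.38 = 5068 ft³/s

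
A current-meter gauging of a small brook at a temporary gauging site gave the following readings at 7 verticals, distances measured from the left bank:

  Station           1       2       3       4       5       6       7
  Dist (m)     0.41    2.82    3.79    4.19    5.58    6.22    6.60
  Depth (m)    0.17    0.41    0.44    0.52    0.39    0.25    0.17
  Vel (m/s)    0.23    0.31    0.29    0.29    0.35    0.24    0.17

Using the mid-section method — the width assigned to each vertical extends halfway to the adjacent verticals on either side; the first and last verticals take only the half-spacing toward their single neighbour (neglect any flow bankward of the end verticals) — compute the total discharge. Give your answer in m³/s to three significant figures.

w_1 = (2.82 − 0.41)/2 = 1.205 m; q_1 = 0.23 × 0.17 × 1.205 = 0.04712 m³/s
w_2 = (3.79 − 0.41)/2 = 1.69 m; q_2 = 0.31 × 0.41 × 1.69 = 0.2148 m³/s
w_3 = (4.19 − 2.82)/2 = 0.685 m; q_3 = 0.29 × 0.44 × 0.685 = 0.08741 m³/s
w_4 = (5.58 − 3.79)/2 = 0.895 m; q_4 = 0.29 × 0.52 × 0.895 = 0.1350 m³/s
w_5 = (6.22 − 4.19)/2 = 1.015 m; q_5 = 0.35 × 0.39 × 1.015 = 0.1385 m³/s
w_6 = (6.60 − 5.58)/2 = 0.51 m; q_6 = 0.24 × 0.25 × 0.51 = 0.03060 m³/s
w_7 = (6.60 − 6.22)/2 = 0.19 m; q_7 = 0.17 × 0.17 × 0.19 = 0.005491 m³/s
Q = Σ qᵢ = 0.6589 m³/s

0.659 m³/s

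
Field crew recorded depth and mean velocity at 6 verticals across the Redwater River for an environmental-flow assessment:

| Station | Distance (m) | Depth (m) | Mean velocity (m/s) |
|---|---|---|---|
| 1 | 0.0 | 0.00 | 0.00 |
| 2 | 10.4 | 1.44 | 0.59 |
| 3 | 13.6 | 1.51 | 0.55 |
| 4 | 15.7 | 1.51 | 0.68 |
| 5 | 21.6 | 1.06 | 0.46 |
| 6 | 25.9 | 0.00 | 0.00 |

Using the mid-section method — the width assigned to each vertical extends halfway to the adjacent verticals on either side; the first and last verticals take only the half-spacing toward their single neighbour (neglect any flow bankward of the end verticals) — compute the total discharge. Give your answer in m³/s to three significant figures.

14.6 m³/s

w_2 = (13.6 − 0.0)/2 = 6.8 m; q_2 = 0.59 × 1.44 × 6.8 = 5.777 m³/s
w_3 = (15.7 − 10.4)/2 = 2.65 m; q_3 = 0.55 × 1.51 × 2.65 = 2.201 m³/s
w_4 = (21.6 − 13.6)/2 = 4 m; q_4 = 0.68 × 1.51 × 4 = 4.107 m³/s
w_5 = (25.9 − 15.7)/2 = 5.1 m; q_5 = 0.46 × 1.06 × 5.1 = 2.487 m³/s
Stations 1, 6 contribute zero (depth or velocity is 0).
Q = Σ qᵢ = 14.57 m³/s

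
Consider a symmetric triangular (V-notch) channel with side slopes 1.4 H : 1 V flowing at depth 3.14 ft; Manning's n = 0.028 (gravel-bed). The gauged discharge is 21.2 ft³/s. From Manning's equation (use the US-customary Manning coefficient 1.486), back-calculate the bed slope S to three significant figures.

0.000604

A = z·y² = 1.4×3.14² = 13.80 ft²
P = 2y√(1+z²) = 2×3.14×√(1+1.4²) = 10.80 ft
R = A/P = 13.80/10.80 = 1.278 ft
S = (Q·n / (1.486·A·R^(2/3)))² = (21.2×0.028 / (1.486×13.80×1.177))² = 0.0006041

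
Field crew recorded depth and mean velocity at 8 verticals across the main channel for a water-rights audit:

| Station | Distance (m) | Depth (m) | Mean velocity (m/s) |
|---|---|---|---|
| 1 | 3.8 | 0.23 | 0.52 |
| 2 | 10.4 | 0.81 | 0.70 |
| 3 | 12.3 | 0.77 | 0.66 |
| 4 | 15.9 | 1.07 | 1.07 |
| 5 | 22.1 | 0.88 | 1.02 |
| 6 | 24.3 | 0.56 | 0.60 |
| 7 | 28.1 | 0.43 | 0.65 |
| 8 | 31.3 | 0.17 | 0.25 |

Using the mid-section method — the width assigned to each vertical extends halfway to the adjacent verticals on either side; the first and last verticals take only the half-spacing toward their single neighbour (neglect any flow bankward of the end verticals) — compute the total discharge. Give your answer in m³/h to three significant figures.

w_1 = (10.4 − 3.8)/2 = 3.3 m; q_1 = 0.52 × 0.23 × 3.3 = 0.3947 m³/s
w_2 = (12.3 − 3.8)/2 = 4.25 m; q_2 = 0.70 × 0.81 × 4.25 = 2.410 m³/s
w_3 = (15.9 − 10.4)/2 = 2.75 m; q_3 = 0.66 × 0.77 × 2.75 = 1.398 m³/s
w_4 = (22.1 − 12.3)/2 = 4.9 m; q_4 = 1.07 × 1.07 × 4.9 = 5.610 m³/s
w_5 = (24.3 − 15.9)/2 = 4.2 m; q_5 = 1.02 × 0.88 × 4.2 = 3.770 m³/s
w_6 = (28.1 − 22.1)/2 = 3 m; q_6 = 0.60 × 0.56 × 3 = 1.008 m³/s
w_7 = (31.3 − 24.3)/2 = 3.5 m; q_7 = 0.65 × 0.43 × 3.5 = 0.9783 m³/s
w_8 = (31.3 − 28.1)/2 = 1.6 m; q_8 = 0.25 × 0.17 × 1.6 = 0.06800 m³/s
Q = Σ qᵢ = 15.64 m³/s
= 15.64 × 3600 = 56290 m³/h

56300 m³/h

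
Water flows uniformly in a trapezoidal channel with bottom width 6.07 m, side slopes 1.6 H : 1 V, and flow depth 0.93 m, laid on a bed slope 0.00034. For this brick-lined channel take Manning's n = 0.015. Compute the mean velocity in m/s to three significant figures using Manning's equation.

A = (b + z·y)·y = (6.07 + 1.6×0.93)×0.93 = 7.029 m²
P = b + 2y√(1+z²) = 6.07 + 2×0.93×√(1+1.6²) = 9.579 m
R = A/P = 7.029/9.579 = 0.7338 m
Q = (1/n)·A·R^(2/3)·S^(1/2) = (1/0.015) × 7.029 × 0.7338^(2/3) × 0.00034^(1/2) = 7.029 m³/s
V = Q/A = 7.029/7.029 = 1.000 m/s

1.00 m/s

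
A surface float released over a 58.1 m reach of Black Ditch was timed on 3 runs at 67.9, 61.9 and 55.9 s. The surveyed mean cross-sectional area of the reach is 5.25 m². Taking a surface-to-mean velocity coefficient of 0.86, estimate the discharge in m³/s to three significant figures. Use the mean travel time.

t̄ = (67.9 + 61.9 + 55.9) / 3 = 61.9 s
v_surface = L / t̄ = 58.1 / 61.9 = 0.9386 m/s
v_mean = 0.86 × 0.9386 = 0.8072 m/s
Q = A × v_mean = 5.25 × 0.8072 = 4.238 m³/s

4.24 m³/s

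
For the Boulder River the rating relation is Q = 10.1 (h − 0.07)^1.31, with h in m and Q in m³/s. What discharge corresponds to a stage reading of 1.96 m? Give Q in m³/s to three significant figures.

23.3 m³/s

Q = 10.1 × (1.96 − 0.07)^1.31 = 10.1 × 1.89^1.31 = 23.25 m³/s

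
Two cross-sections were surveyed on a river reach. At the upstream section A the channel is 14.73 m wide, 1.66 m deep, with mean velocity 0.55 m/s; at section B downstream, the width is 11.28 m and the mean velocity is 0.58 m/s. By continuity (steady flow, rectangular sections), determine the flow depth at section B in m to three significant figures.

2.06 m

Q = A₁V₁ = (14.73×1.66) × 0.55 = 13.45 m³/s
d₂ = Q/(b₂ V₂) = 13.45/(11.28×0.58) = 2.056 m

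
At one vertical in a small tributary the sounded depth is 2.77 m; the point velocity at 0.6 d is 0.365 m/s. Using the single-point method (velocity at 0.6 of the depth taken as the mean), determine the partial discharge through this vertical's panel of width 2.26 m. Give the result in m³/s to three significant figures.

2.28 m³/s

v̄ = v₀.₆ = 0.365 m/s
q = v̄ × d × w = 0.3650 × 2.77 × 2.26 = 2.285 m³/s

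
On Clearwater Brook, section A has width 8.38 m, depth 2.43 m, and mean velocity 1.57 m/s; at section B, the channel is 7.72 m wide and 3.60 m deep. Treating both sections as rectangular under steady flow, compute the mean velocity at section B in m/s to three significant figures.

1.15 m/s

Q = A₁V₁ = (8.38×2.43) × 1.57 = 31.97 m³/s
A₂ = 7.72 × 3.60 = 27.79 m²
V₂ = Q/A₂ = 31.97/27.79 = 1.150 m/s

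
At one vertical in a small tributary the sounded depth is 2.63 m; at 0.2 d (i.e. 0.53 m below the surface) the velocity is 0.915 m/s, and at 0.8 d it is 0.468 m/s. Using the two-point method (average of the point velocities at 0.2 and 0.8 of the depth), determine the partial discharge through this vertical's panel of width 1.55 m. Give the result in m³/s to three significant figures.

v̄ = (0.915 + 0.468) / 2 = 0.6915 m/s
q = v̄ × d × w = 0.6915 × 2.63 × 1.55 = 2.819 m³/s

2.82 m³/s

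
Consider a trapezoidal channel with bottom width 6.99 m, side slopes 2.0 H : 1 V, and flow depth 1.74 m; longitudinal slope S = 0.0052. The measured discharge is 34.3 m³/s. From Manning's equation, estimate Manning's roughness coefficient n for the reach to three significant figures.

A = (b + z·y)·y = (6.99 + 2.0×1.74)×1.74 = 18.22 m²
P = b + 2y√(1+z²) = 6.99 + 2×1.74×√(1+2.0²) = 14.77 m
R = A/P = 18.22/14.77 = 1.233 m
n = (1/Q)·A·R^(2/3)·S^(1/2) = (1/34.3) × 18.22 × 1.150 × 0.07211 = 0.04405

0.0440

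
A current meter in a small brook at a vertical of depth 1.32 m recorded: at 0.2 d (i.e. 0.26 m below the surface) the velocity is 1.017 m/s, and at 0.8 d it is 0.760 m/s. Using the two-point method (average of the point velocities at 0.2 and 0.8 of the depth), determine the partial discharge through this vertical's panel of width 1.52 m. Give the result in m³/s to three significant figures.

v̄ = (1.017 + 0.760) / 2 = 0.8885 m/s
q = v̄ × d × w = 0.8885 × 1.32 × 1.52 = 1.783 m³/s

1.78 m³/s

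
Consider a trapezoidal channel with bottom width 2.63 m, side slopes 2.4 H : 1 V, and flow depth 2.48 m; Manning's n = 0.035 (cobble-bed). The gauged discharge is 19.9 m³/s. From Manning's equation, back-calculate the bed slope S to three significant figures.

0.000703

A = (b + z·y)·y = (2.63 + 2.4×2.48)×2.48 = 21.28 m²
P = b + 2y√(1+z²) = 2.63 + 2×2.48×√(1+2.4²) = 15.53 m
R = A/P = 21.28/15.53 = 1.371 m
S = (Q·n / (1·A·R^(2/3)))² = (19.9×0.035 / (1×21.28×1.234))² = 0.0007033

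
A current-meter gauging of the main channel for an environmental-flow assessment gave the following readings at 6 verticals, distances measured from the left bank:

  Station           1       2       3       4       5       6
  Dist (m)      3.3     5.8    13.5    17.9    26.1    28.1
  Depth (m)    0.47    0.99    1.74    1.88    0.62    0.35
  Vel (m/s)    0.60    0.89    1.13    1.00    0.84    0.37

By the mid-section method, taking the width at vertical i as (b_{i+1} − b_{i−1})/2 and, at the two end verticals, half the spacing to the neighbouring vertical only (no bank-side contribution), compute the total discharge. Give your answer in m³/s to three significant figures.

w_1 = (5.8 − 3.3)/2 = 1.25 m; q_1 = 0.60 × 0.47 × 1.25 = 0.3525 m³/s
w_2 = (13.5 − 3.3)/2 = 5.1 m; q_2 = 0.89 × 0.99 × 5.1 = 4.494 m³/s
w_3 = (17.9 − 5.8)/2 = 6.05 m; q_3 = 1.13 × 1.74 × 6.05 = 11.90 m³/s
w_4 = (26.1 − 13.5)/2 = 6.3 m; q_4 = 1.00 × 1.88 × 6.3 = 11.84 m³/s
w_5 = (28.1 − 17.9)/2 = 5.1 m; q_5 = 0.84 × 0.62 × 5.1 = 2.656 m³/s
w_6 = (28.1 − 26.1)/2 = 1 m; q_6 = 0.37 × 0.35 × 1 = 0.1295 m³/s
Q = Σ qᵢ = 31.37 m³/s

31.4 m³/s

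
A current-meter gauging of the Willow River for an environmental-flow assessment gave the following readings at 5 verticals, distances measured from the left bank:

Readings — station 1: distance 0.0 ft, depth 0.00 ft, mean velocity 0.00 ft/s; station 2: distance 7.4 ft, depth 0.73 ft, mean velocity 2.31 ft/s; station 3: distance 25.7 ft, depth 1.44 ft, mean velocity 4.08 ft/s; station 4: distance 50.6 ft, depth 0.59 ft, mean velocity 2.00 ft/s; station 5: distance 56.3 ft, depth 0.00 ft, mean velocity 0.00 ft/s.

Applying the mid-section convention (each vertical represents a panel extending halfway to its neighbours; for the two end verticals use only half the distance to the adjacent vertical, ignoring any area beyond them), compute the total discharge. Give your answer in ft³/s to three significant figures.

167 ft³/s

w_2 = (25.7 − 0.0)/2 = 12.85 ft; q_2 = 2.31 × 0.73 × 12.85 = 21.67 ft³/s
w_3 = (50.6 − 7.4)/2 = 21.6 ft; q_3 = 4.08 × 1.44 × 21.6 = 126.9 ft³/s
w_4 = (56.3 − 25.7)/2 = 15.3 ft; q_4 = 2.00 × 0.59 × 15.3 = 18.05 ft³/s
Stations 1, 5 contribute zero (depth or velocity is 0).
Q = Σ qᵢ = 166.6 ft³/s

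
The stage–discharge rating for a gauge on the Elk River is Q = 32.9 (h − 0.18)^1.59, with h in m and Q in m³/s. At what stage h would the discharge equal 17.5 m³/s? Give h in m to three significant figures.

h − h₀ = (Q/C)^(1/b) = (17.5/32.9)^(1/1.59) = 0.6723 m
h = 0.18 + 0.6723 = 0.8523 m

0.852 m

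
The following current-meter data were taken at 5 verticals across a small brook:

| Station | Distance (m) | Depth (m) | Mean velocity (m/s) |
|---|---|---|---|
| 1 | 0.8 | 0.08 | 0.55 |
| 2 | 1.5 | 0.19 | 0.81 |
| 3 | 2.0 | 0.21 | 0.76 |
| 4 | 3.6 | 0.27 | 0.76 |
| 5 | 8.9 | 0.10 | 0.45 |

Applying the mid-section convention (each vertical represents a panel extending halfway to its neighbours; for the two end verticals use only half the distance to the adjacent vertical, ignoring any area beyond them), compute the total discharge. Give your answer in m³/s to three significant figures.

1.10 m³/s

w_1 = (1.5 − 0.8)/2 = 0.35 m; q_1 = 0.55 × 0.08 × 0.35 = 0.01540 m³/s
w_2 = (2.0 − 0.8)/2 = 0.6 m; q_2 = 0.81 × 0.19 × 0.6 = 0.09234 m³/s
w_3 = (3.6 − 1.5)/2 = 1.05 m; q_3 = 0.76 × 0.21 × 1.05 = 0.1676 m³/s
w_4 = (8.9 − 2.0)/2 = 3.45 m; q_4 = 0.76 × 0.27 × 3.45 = 0.7079 m³/s
w_5 = (8.9 − 3.6)/2 = 2.65 m; q_5 = 0.45 × 0.10 × 2.65 = 0.1193 m³/s
Q = Σ qᵢ = 1.103 m³/s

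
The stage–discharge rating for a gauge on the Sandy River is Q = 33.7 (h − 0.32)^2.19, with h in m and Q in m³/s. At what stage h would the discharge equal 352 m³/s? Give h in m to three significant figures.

3.24 m

h − h₀ = (Q/C)^(1/b) = (352/33.7)^(1/2.19) = 2.919 m
h = 0.32 + 2.919 = 3.239 m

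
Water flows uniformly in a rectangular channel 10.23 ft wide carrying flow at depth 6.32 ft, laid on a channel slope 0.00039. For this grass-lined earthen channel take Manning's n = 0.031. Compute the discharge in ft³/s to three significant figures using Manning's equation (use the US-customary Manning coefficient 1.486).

122 ft³/s

A = b·y = 10.23 × 6.32 = 64.65 ft²
P = b + 2y = 10.23 + 2×6.32 = 22.87 ft
R = A/P = 64.65/22.87 = 2.827 ft
Q = (1.486/n)·A·R^(2/3)·S^(1/2) = (1.486/0.031) × 64.65 × 2.827^(2/3) × 0.00039^(1/2) = 122.4 ft³/s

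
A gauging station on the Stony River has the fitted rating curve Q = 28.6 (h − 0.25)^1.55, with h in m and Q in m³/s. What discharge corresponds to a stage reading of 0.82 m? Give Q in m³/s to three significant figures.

Q = 28.6 × (0.82 − 0.25)^1.55 = 28.6 × 0.57^1.55 = 11.97 m³/s

12.0 m³/s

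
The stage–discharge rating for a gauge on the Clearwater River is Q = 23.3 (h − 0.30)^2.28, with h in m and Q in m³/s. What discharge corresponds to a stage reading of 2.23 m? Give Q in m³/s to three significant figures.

104 m³/s

Q = 23.3 × (2.23 − 0.30)^2.28 = 23.3 × 1.93^2.28 = 104.3 m³/s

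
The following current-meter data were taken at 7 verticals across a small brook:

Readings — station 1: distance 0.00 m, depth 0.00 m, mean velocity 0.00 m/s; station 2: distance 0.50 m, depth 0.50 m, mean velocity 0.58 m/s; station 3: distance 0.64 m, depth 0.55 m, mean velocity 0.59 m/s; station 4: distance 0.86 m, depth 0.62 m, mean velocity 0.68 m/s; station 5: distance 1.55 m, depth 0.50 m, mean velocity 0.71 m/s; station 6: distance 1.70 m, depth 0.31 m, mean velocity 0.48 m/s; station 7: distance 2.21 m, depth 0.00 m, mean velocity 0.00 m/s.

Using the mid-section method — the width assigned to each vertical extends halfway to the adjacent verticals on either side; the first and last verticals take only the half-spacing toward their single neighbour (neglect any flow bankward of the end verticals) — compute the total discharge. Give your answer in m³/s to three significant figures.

0.541 m³/s

w_2 = (0.64 − 0.00)/2 = 0.32 m; q_2 = 0.58 × 0.50 × 0.32 = 0.09280 m³/s
w_3 = (0.86 − 0.50)/2 = 0.18 m; q_3 = 0.59 × 0.55 × 0.18 = 0.05841 m³/s
w_4 = (1.55 − 0.64)/2 = 0.455 m; q_4 = 0.68 × 0.62 × 0.455 = 0.1918 m³/s
w_5 = (1.70 − 0.86)/2 = 0.42 m; q_5 = 0.71 × 0.50 × 0.42 = 0.1491 m³/s
w_6 = (2.21 − 1.55)/2 = 0.33 m; q_6 = 0.48 × 0.31 × 0.33 = 0.04910 m³/s
Stations 1, 7 contribute zero (depth or velocity is 0).
Q = Σ qᵢ = 0.5412 m³/s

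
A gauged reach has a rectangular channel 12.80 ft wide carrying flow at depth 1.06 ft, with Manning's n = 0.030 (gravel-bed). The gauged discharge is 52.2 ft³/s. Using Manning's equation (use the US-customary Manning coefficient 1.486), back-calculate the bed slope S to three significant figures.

0.00685

A = b·y = 12.80 × 1.06 = 13.57 ft²
P = b + 2y = 12.80 + 2×1.06 = 14.92 ft
R = A/P = 13.57/14.92 = 0.9094 ft
S = (Q·n / (1.486·A·R^(2/3)))² = (52.2×0.030 / (1.486×13.57×0.9386))² = 0.006847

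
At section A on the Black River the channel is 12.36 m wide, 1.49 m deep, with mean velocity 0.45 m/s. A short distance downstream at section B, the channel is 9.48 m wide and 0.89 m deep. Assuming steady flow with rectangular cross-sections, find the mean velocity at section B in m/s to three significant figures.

Q = A₁V₁ = (12.36×1.49) × 0.45 = 8.287 m³/s
A₂ = 9.48 × 0.89 = 8.437 m²
V₂ = Q/A₂ = 8.287/8.437 = 0.9822 m/s

0.982 m/s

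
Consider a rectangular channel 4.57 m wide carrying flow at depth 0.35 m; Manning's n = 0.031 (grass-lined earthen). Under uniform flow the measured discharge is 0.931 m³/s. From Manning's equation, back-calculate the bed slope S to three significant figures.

0.00160

A = b·y = 4.57 × 0.35 = 1.600 m²
P = b + 2y = 4.57 + 2×0.35 = 5.270 m
R = A/P = 1.600/5.270 = 0.3035 m
S = (Q·n / (1·A·R^(2/3)))² = (0.931×0.031 / (1×1.600×0.4516))² = 0.001596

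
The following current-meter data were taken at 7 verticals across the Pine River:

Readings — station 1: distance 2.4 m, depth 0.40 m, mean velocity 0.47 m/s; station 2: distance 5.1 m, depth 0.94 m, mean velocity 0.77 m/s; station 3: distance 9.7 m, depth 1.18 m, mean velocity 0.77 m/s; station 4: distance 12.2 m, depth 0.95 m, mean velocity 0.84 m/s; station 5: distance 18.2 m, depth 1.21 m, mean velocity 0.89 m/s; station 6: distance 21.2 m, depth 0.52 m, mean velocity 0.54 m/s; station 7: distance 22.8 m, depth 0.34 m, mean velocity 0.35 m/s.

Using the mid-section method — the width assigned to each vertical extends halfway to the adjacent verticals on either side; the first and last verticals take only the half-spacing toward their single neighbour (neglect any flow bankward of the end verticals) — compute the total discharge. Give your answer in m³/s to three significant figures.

w_1 = (5.1 − 2.4)/2 = 1.35 m; q_1 = 0.47 × 0.40 × 1.35 = 0.2538 m³/s
w_2 = (9.7 − 2.4)/2 = 3.65 m; q_2 = 0.77 × 0.94 × 3.65 = 2.642 m³/s
w_3 = (12.2 − 5.1)/2 = 3.55 m; q_3 = 0.77 × 1.18 × 3.55 = 3.226 m³/s
w_4 = (18.2 − 9.7)/2 = 4.25 m; q_4 = 0.84 × 0.95 × 4.25 = 3.392 m³/s
w_5 = (21.2 − 12.2)/2 = 4.5 m; q_5 = 0.89 × 1.21 × 4.5 = 4.846 m³/s
w_6 = (22.8 − 18.2)/2 = 2.3 m; q_6 = 0.54 × 0.52 × 2.3 = 0.6458 m³/s
w_7 = (22.8 − 21.2)/2 = 0.8 m; q_7 = 0.35 × 0.34 × 0.8 = 0.09520 m³/s
Q = Σ qᵢ = 15.10 m³/s

15.1 m³/s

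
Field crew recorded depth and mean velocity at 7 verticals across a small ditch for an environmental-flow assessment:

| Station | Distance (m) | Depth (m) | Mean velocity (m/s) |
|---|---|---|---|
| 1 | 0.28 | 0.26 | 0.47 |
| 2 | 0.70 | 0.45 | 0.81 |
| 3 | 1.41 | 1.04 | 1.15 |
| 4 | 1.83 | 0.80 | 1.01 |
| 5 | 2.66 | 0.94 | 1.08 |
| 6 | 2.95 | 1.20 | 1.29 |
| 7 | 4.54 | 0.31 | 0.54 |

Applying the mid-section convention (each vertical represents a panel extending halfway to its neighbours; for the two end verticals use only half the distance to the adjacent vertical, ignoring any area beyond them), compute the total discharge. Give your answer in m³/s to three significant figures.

3.57 m³/s

w_1 = (0.70 − 0.28)/2 = 0.21 m; q_1 = 0.47 × 0.26 × 0.21 = 0.02566 m³/s
w_2 = (1.41 − 0.28)/2 = 0.565 m; q_2 = 0.81 × 0.45 × 0.565 = 0.2059 m³/s
w_3 = (1.83 − 0.70)/2 = 0.565 m; q_3 = 1.15 × 1.04 × 0.565 = 0.6757 m³/s
w_4 = (2.66 − 1.41)/2 = 0.625 m; q_4 = 1.01 × 0.80 × 0.625 = 0.5050 m³/s
w_5 = (2.95 − 1.83)/2 = 0.56 m; q_5 = 1.08 × 0.94 × 0.56 = 0.5685 m³/s
w_6 = (4.54 − 2.66)/2 = 0.94 m; q_6 = 1.29 × 1.20 × 0.94 = 1.455 m³/s
w_7 = (4.54 − 2.95)/2 = 0.795 m; q_7 = 0.54 × 0.31 × 0.795 = 0.1331 m³/s
Q = Σ qᵢ = 3.569 m³/s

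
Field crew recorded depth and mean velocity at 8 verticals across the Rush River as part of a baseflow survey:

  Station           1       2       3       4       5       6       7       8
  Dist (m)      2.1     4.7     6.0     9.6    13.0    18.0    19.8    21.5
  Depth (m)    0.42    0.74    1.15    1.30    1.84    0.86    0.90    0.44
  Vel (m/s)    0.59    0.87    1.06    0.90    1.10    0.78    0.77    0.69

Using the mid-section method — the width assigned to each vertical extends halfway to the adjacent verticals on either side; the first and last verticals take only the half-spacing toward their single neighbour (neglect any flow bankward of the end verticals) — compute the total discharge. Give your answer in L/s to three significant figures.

20900 L/s

w_1 = (4.7 − 2.1)/2 = 1.3 m; q_1 = 0.59 × 0.42 × 1.3 = 0.3221 m³/s
w_2 = (6.0 − 2.1)/2 = 1.95 m; q_2 = 0.87 × 0.74 × 1.95 = 1.255 m³/s
w_3 = (9.6 − 4.7)/2 = 2.45 m; q_3 = 1.06 × 1.15 × 2.45 = 2.987 m³/s
w_4 = (13.0 − 6.0)/2 = 3.5 m; q_4 = 0.90 × 1.30 × 3.5 = 4.095 m³/s
w_5 = (18.0 − 9.6)/2 = 4.2 m; q_5 = 1.10 × 1.84 × 4.2 = 8.501 m³/s
w_6 = (19.8 − 13.0)/2 = 3.4 m; q_6 = 0.78 × 0.86 × 3.4 = 2.281 m³/s
w_7 = (21.5 − 18.0)/2 = 1.75 m; q_7 = 0.77 × 0.90 × 1.75 = 1.213 m³/s
w_8 = (21.5 − 19.8)/2 = 0.85 m; q_8 = 0.69 × 0.44 × 0.85 = 0.2581 m³/s
Q = Σ qᵢ = 20.91 m³/s
= 20.91 × 1000 = 20910 L/s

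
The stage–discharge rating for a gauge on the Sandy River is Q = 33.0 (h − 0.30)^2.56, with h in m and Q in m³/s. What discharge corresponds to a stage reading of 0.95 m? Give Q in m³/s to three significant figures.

11.0 m³/s

Q = 33.0 × (0.95 − 0.30)^2.56 = 33.0 × 0.65^2.56 = 10.95 m³/s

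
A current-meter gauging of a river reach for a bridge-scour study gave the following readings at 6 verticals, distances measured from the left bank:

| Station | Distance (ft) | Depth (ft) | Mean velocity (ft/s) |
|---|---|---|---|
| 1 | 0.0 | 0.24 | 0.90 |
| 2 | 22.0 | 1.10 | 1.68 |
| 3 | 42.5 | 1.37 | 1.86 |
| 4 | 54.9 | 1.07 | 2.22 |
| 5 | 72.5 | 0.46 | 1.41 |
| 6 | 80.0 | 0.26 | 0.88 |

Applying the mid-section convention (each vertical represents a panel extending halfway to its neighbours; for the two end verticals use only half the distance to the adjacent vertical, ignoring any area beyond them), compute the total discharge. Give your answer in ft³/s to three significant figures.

128 ft³/s

w_1 = (22.0 − 0.0)/2 = 11 ft; q_1 = 0.90 × 0.24 × 11 = 2.376 ft³/s
w_2 = (42.5 − 0.0)/2 = 21.25 ft; q_2 = 1.68 × 1.10 × 21.25 = 39.27 ft³/s
w_3 = (54.9 − 22.0)/2 = 16.45 ft; q_3 = 1.86 × 1.37 × 16.45 = 41.92 ft³/s
w_4 = (72.5 − 42.5)/2 = 15 ft; q_4 = 2.22 × 1.07 × 15 = 35.63 ft³/s
w_5 = (80.0 − 54.9)/2 = 12.55 ft; q_5 = 1.41 × 0.46 × 12.55 = 8.140 ft³/s
w_6 = (80.0 − 72.5)/2 = 3.75 ft; q_6 = 0.88 × 0.26 × 3.75 = 0.8580 ft³/s
Q = Σ qᵢ = 128.2 ft³/s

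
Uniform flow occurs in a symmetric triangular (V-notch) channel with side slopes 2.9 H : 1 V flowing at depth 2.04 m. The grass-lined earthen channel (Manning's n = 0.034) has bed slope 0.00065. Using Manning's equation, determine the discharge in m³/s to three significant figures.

8.83 m³/s

A = z·y² = 2.9×2.04² = 12.07 m²
P = 2y√(1+z²) = 2×2.04×√(1+2.9²) = 12.52 m
R = A/P = 12.07/12.52 = 0.9643 m
Q = (1/n)·A·R^(2/3)·S^(1/2) = (1/0.034) × 12.07 × 0.9643^(2/3) × 0.00065^(1/2) = 8.833 m³/s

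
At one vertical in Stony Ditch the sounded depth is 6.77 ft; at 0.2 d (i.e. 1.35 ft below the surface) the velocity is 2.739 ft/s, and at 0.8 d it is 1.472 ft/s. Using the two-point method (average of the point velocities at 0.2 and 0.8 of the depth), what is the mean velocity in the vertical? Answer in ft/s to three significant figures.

2.11 ft/s

v̄ = (2.739 + 1.472) / 2 = 2.106 ft/s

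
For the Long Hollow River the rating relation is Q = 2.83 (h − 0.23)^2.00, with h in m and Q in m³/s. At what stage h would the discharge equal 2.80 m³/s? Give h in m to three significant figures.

h − h₀ = (Q/C)^(1/b) = (2.80/2.83)^(1/2.00) = 0.9947 m
h = 0.23 + 0.9947 = 1.225 m

1.22 m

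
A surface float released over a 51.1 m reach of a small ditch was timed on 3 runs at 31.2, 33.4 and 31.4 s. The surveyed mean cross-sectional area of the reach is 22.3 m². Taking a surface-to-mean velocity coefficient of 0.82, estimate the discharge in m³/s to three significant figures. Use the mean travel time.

29.2 m³/s

t̄ = (31.2 + 33.4 + 31.4) / 3 = 32 s
v_surface = L / t̄ = 51.1 / 32 = 1.597 m/s
v_mean = 0.82 × 1.597 = 1.309 m/s
Q = A × v_mean = 22.3 × 1.309 = 29.20 m³/s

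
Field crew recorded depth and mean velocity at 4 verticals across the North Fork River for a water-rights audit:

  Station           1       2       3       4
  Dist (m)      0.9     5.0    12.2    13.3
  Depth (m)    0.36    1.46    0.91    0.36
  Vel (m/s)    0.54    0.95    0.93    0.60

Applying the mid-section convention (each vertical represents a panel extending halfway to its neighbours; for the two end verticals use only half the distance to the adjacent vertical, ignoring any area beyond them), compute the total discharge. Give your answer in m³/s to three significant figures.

11.9 m³/s

w_1 = (5.0 − 0.9)/2 = 2.05 m; q_1 = 0.54 × 0.36 × 2.05 = 0.3985 m³/s
w_2 = (12.2 − 0.9)/2 = 5.65 m; q_2 = 0.95 × 1.46 × 5.65 = 7.837 m³/s
w_3 = (13.3 − 5.0)/2 = 4.15 m; q_3 = 0.93 × 0.91 × 4.15 = 3.512 m³/s
w_4 = (13.3 − 12.2)/2 = 0.55 m; q_4 = 0.60 × 0.36 × 0.55 = 0.1188 m³/s
Q = Σ qᵢ = 11.87 m³/s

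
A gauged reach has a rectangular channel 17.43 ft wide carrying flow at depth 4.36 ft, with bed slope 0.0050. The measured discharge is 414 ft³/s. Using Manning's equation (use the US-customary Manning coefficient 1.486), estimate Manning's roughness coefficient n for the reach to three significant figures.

A = b·y = 17.43 × 4.36 = 75.99 ft²
P = b + 2y = 17.43 + 2×4.36 = 26.15 ft
R = A/P = 75.99/26.15 = 2.906 ft
n = (1.486/Q)·A·R^(2/3)·S^(1/2) = (1.486/414) × 75.99 × 2.036 × 0.07071 = 0.03928

0.0393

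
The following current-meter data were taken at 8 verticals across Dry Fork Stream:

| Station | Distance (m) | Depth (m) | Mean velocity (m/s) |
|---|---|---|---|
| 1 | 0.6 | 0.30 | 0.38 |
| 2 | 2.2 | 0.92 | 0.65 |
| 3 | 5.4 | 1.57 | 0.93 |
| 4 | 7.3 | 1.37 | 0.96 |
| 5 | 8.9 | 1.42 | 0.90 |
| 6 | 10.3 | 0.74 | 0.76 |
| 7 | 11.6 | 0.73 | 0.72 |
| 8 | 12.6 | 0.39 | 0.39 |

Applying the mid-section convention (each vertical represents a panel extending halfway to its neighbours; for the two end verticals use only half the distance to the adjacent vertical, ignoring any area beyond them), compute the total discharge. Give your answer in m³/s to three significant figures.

10.9 m³/s

w_1 = (2.2 − 0.6)/2 = 0.8 m; q_1 = 0.38 × 0.30 × 0.8 = 0.09120 m³/s
w_2 = (5.4 − 0.6)/2 = 2.4 m; q_2 = 0.65 × 0.92 × 2.4 = 1.435 m³/s
w_3 = (7.3 − 2.2)/2 = 2.55 m; q_3 = 0.93 × 1.57 × 2.55 = 3.723 m³/s
w_4 = (8.9 − 5.4)/2 = 1.75 m; q_4 = 0.96 × 1.37 × 1.75 = 2.302 m³/s
w_5 = (10.3 − 7.3)/2 = 1.5 m; q_5 = 0.90 × 1.42 × 1.5 = 1.917 m³/s
w_6 = (11.6 − 8.9)/2 = 1.35 m; q_6 = 0.76 × 0.74 × 1.35 = 0.7592 m³/s
w_7 = (12.6 − 10.3)/2 = 1.15 m; q_7 = 0.72 × 0.73 × 1.15 = 0.6044 m³/s
w_8 = (12.6 − 11.6)/2 = 0.5 m; q_8 = 0.39 × 0.39 × 0.5 = 0.07605 m³/s
Q = Σ qᵢ = 10.91 m³/s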